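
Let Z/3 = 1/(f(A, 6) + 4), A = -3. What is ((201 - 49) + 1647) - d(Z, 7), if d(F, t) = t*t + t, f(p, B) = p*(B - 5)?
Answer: 1743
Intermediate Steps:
f(p, B) = p*(-5 + B)
Z = 3 (Z = 3/(-3*(-5 + 6) + 4) = 3/(-3*1 + 4) = 3/(-3 + 4) = 3/1 = 3*1 = 3)
d(F, t) = t + t**2 (d(F, t) = t**2 + t = t + t**2)
((201 - 49) + 1647) - d(Z, 7) = ((201 - 49) + 1647) - 7*(1 + 7) = (152 + 1647) - 7*8 = 1799 - 1*56 = 1799 - 56 = 1743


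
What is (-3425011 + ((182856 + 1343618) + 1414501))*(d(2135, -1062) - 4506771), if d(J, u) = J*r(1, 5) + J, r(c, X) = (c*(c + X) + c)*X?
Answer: 2144236400796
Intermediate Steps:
r(c, X) = X*(c + c*(X + c)) (r(c, X) = (c*(X + c) + c)*X = (c + c*(X + c))*X = X*(c + c*(X + c)))
d(J, u) = 36*J (d(J, u) = J*(5*1*(1 + 5 + 1)) + J = J*(5*1*7) + J = J*35 + J = 35*J + J = 36*J)
(-3425011 + ((182856 + 1343618) + 1414501))*(d(2135, -1062) - 4506771) = (-3425011 + ((182856 + 1343618) + 1414501))*(36*2135 - 4506771) = (-3425011 + (1526474 + 1414501))*(76860 - 4506771) = (-3425011 + 2940975)*(-4429911) = -484036*(-4429911) = 2144236400796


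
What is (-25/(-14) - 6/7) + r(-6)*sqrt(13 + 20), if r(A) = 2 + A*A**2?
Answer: 13/14 - 214*sqrt(33) ≈ -1228.4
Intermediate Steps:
r(A) = 2 + A**3
(-25/(-14) - 6/7) + r(-6)*sqrt(13 + 20) = (-25/(-14) - 6/7) + (2 + (-6)**3)*sqrt(13 + 20) = (-25*(-1/14) - 6*1/7) + (2 - 216)*sqrt(33) = (25/14 - 6/7) - 214*sqrt(33) = 13/14 - 214*sqrt(33)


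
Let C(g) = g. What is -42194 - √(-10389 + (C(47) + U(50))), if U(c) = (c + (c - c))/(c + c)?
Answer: -42194 - I*√41366/2 ≈ -42194.0 - 101.69*I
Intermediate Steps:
U(c) = ½ (U(c) = (c + 0)/((2*c)) = c*(1/(2*c)) = ½)
-42194 - √(-10389 + (C(47) + U(50))) = -42194 - √(-10389 + (47 + ½)) = -42194 - √(-10389 + 95/2) = -42194 - √(-20683/2) = -42194 - I*√41366/2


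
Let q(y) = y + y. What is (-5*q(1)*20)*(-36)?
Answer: 7200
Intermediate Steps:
q(y) = 2*y
(-5*q(1)*20)*(-36) = (-10*20)*(-36) = (-5*2*20)*(-36) = -10*20*(-36) = -200*(-36) = 7200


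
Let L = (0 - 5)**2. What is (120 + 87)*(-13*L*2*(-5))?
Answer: 672750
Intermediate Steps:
L = 25 (L = (-5)**2 = 25)
(120 + 87)*(-13*L*2*(-5)) = (120 + 87)*(-325*2*(-5)) = 207*(-13*50*(-5)) = 207*(-650*(-5)) = 207*3250 = 672750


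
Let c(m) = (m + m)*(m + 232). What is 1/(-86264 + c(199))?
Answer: 1/85274 ≈ 1.1727e-5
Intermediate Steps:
c(m) = 2*m*(232 + m) (c(m) = (2*m)*(232 + m) = 2*m*(232 + m))
1/(-86264 + c(199)) = 1/(-86264 + 2*199*(232 + 199)) = 1/(-86264 + 2*199*431) = 1/(-86264 + 171538) = 1/85274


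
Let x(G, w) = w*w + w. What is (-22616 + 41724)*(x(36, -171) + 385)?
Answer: 562826140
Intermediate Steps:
x(G, w) = w + w² (x(G, w) = w² + w = w + w²)
(-22616 + 41724)*(x(36, -171) + 385) = (-22616 + 41724)*(-171*(1 - 171) + 385) = 19108*(-171*(-170) + 385) = 19108*(29070 + 385) = 19108*29455 = 562826140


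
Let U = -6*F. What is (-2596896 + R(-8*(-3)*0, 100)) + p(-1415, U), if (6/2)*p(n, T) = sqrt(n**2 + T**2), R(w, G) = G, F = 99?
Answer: -2596796 + 17*sqrt(8149)/3 ≈ -2.5963e+6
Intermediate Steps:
U = -594 (U = -6*99 = -594)
p(n, T) = sqrt(T**2 + n**2)/3 (p(n, T) = sqrt(n**2 + T**2)/3 = sqrt(T**2 + n**2)/3)
(-2596896 + R(-8*(-3)*0, 100)) + p(-1415, U) = (-2596896 + 100) + sqrt((-594)**2 + (-1415)**2)/3 = -2596796 + sqrt(352836 + 2002225)/3 = -2596796 + sqrt(2355061)/3 = -2596796 + (17*sqrt(8149))/3 = -2596796 + 17*sqrt(8149)/3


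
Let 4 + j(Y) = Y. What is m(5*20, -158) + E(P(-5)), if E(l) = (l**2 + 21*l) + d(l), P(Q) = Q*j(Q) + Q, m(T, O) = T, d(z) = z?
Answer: 2580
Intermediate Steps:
j(Y) = -4 + Y
P(Q) = Q + Q*(-4 + Q) (P(Q) = Q*(-4 + Q) + Q = Q + Q*(-4 + Q))
E(l) = l**2 + 22*l (E(l) = (l**2 + 21*l) + l = l**2 + 22*l)
m(5*20, -158) + E(P(-5)) = 5*20 + (-5*(-3 - 5))*(22 - 5*(-3 - 5)) = 100 + (-5*(-8))*(22 - 5*(-8)) = 100 + 40*(22 + 40) = 100 + 40*62 = 100 + 2480 = 2580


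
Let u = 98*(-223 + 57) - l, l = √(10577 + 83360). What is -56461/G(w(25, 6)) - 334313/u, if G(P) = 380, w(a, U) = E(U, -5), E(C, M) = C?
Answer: -12870307537987/100530477060 - 334313*√93937/264553887 ≈ -128.41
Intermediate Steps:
l = √93937 ≈ 306.49
w(a, U) = U
u = -16268 - √93937 (u = 98*(-223 + 57) - √93937 = 98*(-166) - √93937 = -16268 - √93937 ≈ -16575.)
-56461/G(w(25, 6)) - 334313/u = -56461/380 - 334313/(-16268 - √93937)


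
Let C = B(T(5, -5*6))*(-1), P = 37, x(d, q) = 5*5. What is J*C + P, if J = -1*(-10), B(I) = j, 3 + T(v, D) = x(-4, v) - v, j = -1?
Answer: 47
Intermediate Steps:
x(d, q) = 25
T(v, D) = 22 - v (T(v, D) = -3 + (25 - v) = 22 - v)
B(I) = -1
J = 10
C = 1 (C = -1*(-1) = 1)
J*C + P = 10*1 + 37 = 10 + 37 = 47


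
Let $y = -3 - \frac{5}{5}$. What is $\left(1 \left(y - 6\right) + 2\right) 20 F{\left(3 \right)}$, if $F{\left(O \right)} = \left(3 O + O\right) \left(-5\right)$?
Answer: $9600$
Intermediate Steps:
$y = -4$ ($y = -3 - 5 \cdot \frac{1}{5} = -3 - 1 = -4$)
$F{\left(O \right)} = - 20 O$ ($F{\left(O \right)} = 4 O \left(-5\right) = - 20 O$)
$\left(1 \left(y - 6\right) + 2\right) 20 F{\left(3 \right)} = \left(1 \left(-4 - 6\right) + 2\right) 20 \left(\left(-20\right) 3\right) = \left(1 \left(-4 - 6\right) + 2\right) 20 \left(-60\right) = \left(1 \left(-10\right) + 2\right) 20 \left(-60\right) = \left(-10 + 2\right) 20 \left(-60\right) = \left(-8\right) 20 \left(-60\right) = \left(-160\right) \left(-60\right) = 9600$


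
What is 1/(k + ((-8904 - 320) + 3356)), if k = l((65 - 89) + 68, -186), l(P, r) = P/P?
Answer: -1/5867 ≈ -0.00017044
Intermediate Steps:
l(P, r) = 1
k = 1
1/(k + ((-8904 - 320) + 3356)) = 1/(1 + ((-8904 - 320) + 3356)) = 1/(1 + (-9224 + 3356)) = 1/(1 - 5868) = 1/(-5867) = -1/5867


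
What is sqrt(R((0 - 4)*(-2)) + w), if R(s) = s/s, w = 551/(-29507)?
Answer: 2*sqrt(591693)/1553 ≈ 0.99062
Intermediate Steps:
w = -29/1553 (w = 551*(-1/29507) = -29/1553 ≈ -0.018674)
R(s) = 1
sqrt(R((0 - 4)*(-2)) + w) = sqrt(1 - 29/1553) = sqrt(1524/1553) = 2*sqrt(591693)/1553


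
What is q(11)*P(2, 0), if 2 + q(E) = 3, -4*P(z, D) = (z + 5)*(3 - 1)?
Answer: -7/2 ≈ -3.5000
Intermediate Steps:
P(z, D) = -5/2 - z/2 (P(z, D) = -(z + 5)*(3 - 1)/4 = -(5 + z)*2/4 = -(10 + 2*z)/4 = -5/2 - z/2)
q(E) = 1 (q(E) = -2 + 3 = 1)
q(11)*P(2, 0) = 1*(-5/2 - ½*2) = 1*(-5/2 - 1) = 1*(-7/2) = -7/2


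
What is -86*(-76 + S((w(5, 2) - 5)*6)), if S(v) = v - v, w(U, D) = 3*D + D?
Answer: 6536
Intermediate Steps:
w(U, D) = 4*D
S(v) = 0
-86*(-76 + S((w(5, 2) - 5)*6)) = -86*(-76 + 0) = -86*(-76) = 6536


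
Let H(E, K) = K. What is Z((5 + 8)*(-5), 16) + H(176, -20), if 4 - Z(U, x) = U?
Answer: 49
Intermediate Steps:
Z(U, x) = 4 - U
Z((5 + 8)*(-5), 16) + H(176, -20) = (4 - (5 + 8)*(-5)) - 20 = (4 - 13*(-5)) - 20 = (4 - 1*(-65)) - 20 = (4 + 65) - 20 = 69 - 20 = 49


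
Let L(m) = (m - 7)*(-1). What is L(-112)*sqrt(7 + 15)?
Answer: 119*sqrt(22) ≈ 558.16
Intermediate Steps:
L(m) = 7 - m (L(m) = (-7 + m)*(-1) = 7 - m)
L(-112)*sqrt(7 + 15) = (7 - 1*(-112))*sqrt(7 + 15) = (7 + 112)*sqrt(22) = 119*sqrt(22)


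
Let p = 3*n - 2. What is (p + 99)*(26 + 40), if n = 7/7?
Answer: 6600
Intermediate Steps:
n = 1 (n = 7*(1/7) = 1)
p = 1 (p = 3*1 - 2 = 3 - 2 = 1)
(p + 99)*(26 + 40) = (1 + 99)*(26 + 40) = 100*66 = 6600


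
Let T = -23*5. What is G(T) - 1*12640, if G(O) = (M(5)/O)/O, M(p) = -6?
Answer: -167164006/13225 ≈ -12640.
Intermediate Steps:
T = -115
G(O) = -6/O**2 (G(O) = (-6/O)/O = -6/O**2)
G(T) - 1*12640 = -6/(-115)**2 - 1*12640 = -6*1/13225 - 12640 = -6/13225 - 12640 = -167164006/13225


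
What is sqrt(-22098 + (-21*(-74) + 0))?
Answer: 8*I*sqrt(321) ≈ 143.33*I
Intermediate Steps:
sqrt(-22098 + (-21*(-74) + 0)) = sqrt(-22098 + (1554 + 0)) = sqrt(-22098 + 1554) = sqrt(-20544) = 8*I*sqrt(321)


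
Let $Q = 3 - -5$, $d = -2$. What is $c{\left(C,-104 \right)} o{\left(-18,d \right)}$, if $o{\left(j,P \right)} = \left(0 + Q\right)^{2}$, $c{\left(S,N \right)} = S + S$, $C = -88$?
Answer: $-11264$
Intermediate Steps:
$c{\left(S,N \right)} = 2 S$
$Q = 8$ ($Q = 3 + 5 = 8$)
$o{\left(j,P \right)} = 64$ ($o{\left(j,P \right)} = \left(0 + 8\right)^{2} = 8^{2} = 64$)
$c{\left(C,-104 \right)} o{\left(-18,d \right)} = 2 \left(-88\right) 64 = \left(-176\right) 64 = -11264$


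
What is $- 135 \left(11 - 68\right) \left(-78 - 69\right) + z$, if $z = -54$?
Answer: $-1131219$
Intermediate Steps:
$- 135 \left(11 - 68\right) \left(-78 - 69\right) + z = - 135 \left(11 - 68\right) \left(-78 - 69\right) - 54 = - 135 \left(\left(-57\right) \left(-147\right)\right) - 54 = \left(-135\right) 8379 - 54 = -1131165 - 54 = -1131219$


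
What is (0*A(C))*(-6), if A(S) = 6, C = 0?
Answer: 0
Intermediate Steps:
(0*A(C))*(-6) = (0*6)*(-6) = 0*(-6) = 0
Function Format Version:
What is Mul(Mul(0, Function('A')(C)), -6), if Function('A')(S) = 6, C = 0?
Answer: 0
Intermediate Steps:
Mul(Mul(0, Function('A')(C)), -6) = Mul(Mul(0, 6), -6) = Mul(0, -6) = 0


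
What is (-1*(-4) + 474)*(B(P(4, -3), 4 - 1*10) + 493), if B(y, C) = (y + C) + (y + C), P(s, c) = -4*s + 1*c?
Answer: 211754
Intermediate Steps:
P(s, c) = c - 4*s (P(s, c) = -4*s + c = c - 4*s)
B(y, C) = 2*C + 2*y (B(y, C) = (C + y) + (C + y) = 2*C + 2*y)
(-1*(-4) + 474)*(B(P(4, -3), 4 - 1*10) + 493) = (-1*(-4) + 474)*((2*(4 - 1*10) + 2*(-3 - 4*4)) + 493) = (4 + 474)*((2*(4 - 10) + 2*(-3 - 16)) + 493) = 478*((2*(-6) + 2*(-19)) + 493) = 478*((-12 - 38) + 493) = 478*(-50 + 493) = 478*443 = 211754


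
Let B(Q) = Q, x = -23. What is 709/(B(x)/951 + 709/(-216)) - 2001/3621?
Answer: -58746818939/273275663 ≈ -214.97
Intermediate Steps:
709/(B(x)/951 + 709/(-216)) - 2001/3621 = 709/(-23/951 + 709/(-216)) - 2001/3621 = 709/(-23*1/951 + 709*(-1/216)) - 2001*1/3621 = 709/(-23/951 - 709/216) - 667/1207 = 709/(-226409/68472) - 667/1207 = 709*(-68472/226409) - 667/1207 = -48546648/226409 - 667/1207 = -58746818939/273275663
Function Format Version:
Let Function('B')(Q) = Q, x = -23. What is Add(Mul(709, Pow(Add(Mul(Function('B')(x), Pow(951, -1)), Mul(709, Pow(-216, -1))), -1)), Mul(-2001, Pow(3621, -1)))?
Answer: Rational(-58746818939, 273275663) ≈ -214.97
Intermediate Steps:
Add(Mul(709, Pow(Add(Mul(Function('B')(x), Pow(951, -1)), Mul(709, Pow(-216, -1))), -1)), Mul(-2001, Pow(3621, -1))) = Add(Mul(709, Pow(Add(Mul(-23, Pow(951, -1)), Mul(709, Pow(-216, -1))), -1)), Mul(-2001, Pow(3621, -1))) = Add(Mul(709, Pow(Add(Mul(-23, Rational(1, 951)), Mul(709, Rational(-1, 216))), -1)), Mul(-2001, Rational(1, 3621))) = Add(Mul(709, Pow(Add(Rational(-23, 951), Rational(-709, 216)), -1)), Rational(-667, 1207)) = Add(Mul(709, Pow(Rational(-226409, 68472), -1)), Rational(-667, 1207)) = Add(Mul(709, Rational(-68472, 226409)), Rational(-667, 1207)) = Add(Rational(-48546648, 226409), Rational(-667, 1207)) = Rational(-58746818939, 273275663)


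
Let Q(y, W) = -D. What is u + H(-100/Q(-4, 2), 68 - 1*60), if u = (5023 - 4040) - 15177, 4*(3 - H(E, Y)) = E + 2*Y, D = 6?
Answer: -85195/6 ≈ -14199.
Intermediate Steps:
Q(y, W) = -6 (Q(y, W) = -1*6 = -6)
H(E, Y) = 3 - Y/2 - E/4 (H(E, Y) = 3 - (E + 2*Y)/4 = 3 + (-Y/2 - E/4) = 3 - Y/2 - E/4)
u = -14194 (u = 983 - 15177 = -14194)
u + H(-100/Q(-4, 2), 68 - 1*60) = -14194 + (3 - (68 - 1*60)/2 - (-25)/(-6)) = -14194 + (3 - (68 - 60)/2 - (-25)*(-1)/6) = -14194 + (3 - ½*8 - ¼*50/3) = -14194 + (3 - 4 - 25/6) = -14194 - 31/6 = -85195/6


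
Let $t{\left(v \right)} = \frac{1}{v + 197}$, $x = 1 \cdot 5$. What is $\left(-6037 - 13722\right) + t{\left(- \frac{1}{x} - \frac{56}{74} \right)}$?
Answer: $- \frac{716619227}{36268} \approx -19759.0$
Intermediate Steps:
$x = 5$
$t{\left(v \right)} = \frac{1}{197 + v}$
$\left(-6037 - 13722\right) + t{\left(- \frac{1}{x} - \frac{56}{74} \right)} = \left(-6037 - 13722\right) + \frac{1}{197 - \left(\frac{1}{5} + \frac{28}{37}\right)} = -19759 + \frac{1}{197 - \frac{177}{185}} = -19759 + \frac{1}{\frac{36268}{185}} = -19759 + \frac{185}{36268} = - \frac{716619227}{36268}$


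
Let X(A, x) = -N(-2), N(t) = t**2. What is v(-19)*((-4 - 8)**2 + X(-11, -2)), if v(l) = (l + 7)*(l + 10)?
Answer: 15120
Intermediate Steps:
X(A, x) = -4 (X(A, x) = -1*(-2)**2 = -1*4 = -4)
v(l) = (7 + l)*(10 + l)
v(-19)*((-4 - 8)**2 + X(-11, -2)) = (70 + (-19)**2 + 17*(-19))*((-4 - 8)**2 - 4) = (70 + 361 - 323)*((-12)**2 - 4) = 108*(144 - 4) = 108*140 = 15120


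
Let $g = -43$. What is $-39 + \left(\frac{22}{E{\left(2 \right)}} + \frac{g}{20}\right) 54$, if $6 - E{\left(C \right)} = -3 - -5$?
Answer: $\frac{1419}{10} \approx 141.9$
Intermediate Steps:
$E{\left(C \right)} = 4$ ($E{\left(C \right)} = 6 - \left(-3 - -5\right) = 6 - \left(-3 + 5\right) = 6 - 2 = 4$)
$-39 + \left(\frac{22}{E{\left(2 \right)}} + \frac{g}{20}\right) 54 = -39 + \left(\frac{22}{4} - \frac{43}{20}\right) 54 = -39 + \left(22 \cdot \frac{1}{4} - \frac{43}{20}\right) 54 = -39 + \left(\frac{11}{2} - \frac{43}{20}\right) 54 = -39 + \frac{67}{20} \cdot 54 = -39 + \frac{1809}{10} = \frac{1419}{10}$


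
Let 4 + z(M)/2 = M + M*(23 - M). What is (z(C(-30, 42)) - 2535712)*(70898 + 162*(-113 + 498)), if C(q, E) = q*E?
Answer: -769142935200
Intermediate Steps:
C(q, E) = E*q
z(M) = -8 + 2*M + 2*M*(23 - M) (z(M) = -8 + 2*(M + M*(23 - M)) = -8 + (2*M + 2*M*(23 - M)) = -8 + 2*M + 2*M*(23 - M))
(z(C(-30, 42)) - 2535712)*(70898 + 162*(-113 + 498)) = ((-8 - 2*(42*(-30))**2 + 48*(42*(-30))) - 2535712)*(70898 + 162*(-113 + 498)) = ((-8 - 2*(-1260)**2 + 48*(-1260)) - 2535712)*(70898 + 162*385) = ((-8 - 2*1587600 - 60480) - 2535712)*(70898 + 62370) = ((-8 - 3175200 - 60480) - 2535712)*133268 = (-3235688 - 2535712)*133268 = -5771400*133268 = -769142935200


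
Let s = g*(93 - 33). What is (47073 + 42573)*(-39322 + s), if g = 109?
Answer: -2938775172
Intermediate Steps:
s = 6540 (s = 109*(93 - 33) = 109*60 = 6540)
(47073 + 42573)*(-39322 + s) = (47073 + 42573)*(-39322 + 6540) = 89646*(-32782) = -2938775172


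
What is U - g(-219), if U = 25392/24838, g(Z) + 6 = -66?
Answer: 906864/12419 ≈ 73.022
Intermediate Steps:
g(Z) = -72 (g(Z) = -6 - 66 = -72)
U = 12696/12419 (U = 25392*(1/24838) = 12696/12419 ≈ 1.0223)
U - g(-219) = 12696/12419 - 1*(-72) = 12696/12419 + 72 = 906864/12419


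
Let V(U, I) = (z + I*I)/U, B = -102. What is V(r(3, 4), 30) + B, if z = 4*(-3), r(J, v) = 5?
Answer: 378/5 ≈ 75.600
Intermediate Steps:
z = -12
V(U, I) = (-12 + I²)/U (V(U, I) = (-12 + I*I)/U = (-12 + I²)/U)
V(r(3, 4), 30) + B = (-12 + 30²)/5 - 102 = (-12 + 900)/5 - 102 = (⅕)*888 - 102 = 888/5 - 102 = 378/5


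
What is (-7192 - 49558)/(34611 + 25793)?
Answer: -28375/30202 ≈ -0.93951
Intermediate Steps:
(-7192 - 49558)/(34611 + 25793) = -56750/60404 = -56750*1/60404 = -28375/30202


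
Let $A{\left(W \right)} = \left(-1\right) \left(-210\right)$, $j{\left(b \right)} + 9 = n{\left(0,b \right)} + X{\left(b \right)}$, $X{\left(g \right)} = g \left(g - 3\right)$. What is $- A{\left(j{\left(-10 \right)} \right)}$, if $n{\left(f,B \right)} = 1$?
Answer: $-210$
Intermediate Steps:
$X{\left(g \right)} = g \left(-3 + g\right)$
$j{\left(b \right)} = -8 + b \left(-3 + b\right)$ ($j{\left(b \right)} = -9 + \left(1 + b \left(-3 + b\right)\right) = -8 + b \left(-3 + b\right)$)
$A{\left(W \right)} = 210$
$- A{\left(j{\left(-10 \right)} \right)} = \left(-1\right) 210 = -210$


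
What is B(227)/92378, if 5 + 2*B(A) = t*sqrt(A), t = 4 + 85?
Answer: -5/184756 + 89*sqrt(227)/184756 ≈ 0.0072307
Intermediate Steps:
t = 89
B(A) = -5/2 + 89*sqrt(A)/2 (B(A) = -5/2 + (89*sqrt(A))/2 = -5/2 + 89*sqrt(A)/2)
B(227)/92378 = (-5/2 + 89*sqrt(227)/2)/92378 = (-5/2 + 89*sqrt(227)/2)*(1/92378) = -5/184756 + 89*sqrt(227)/184756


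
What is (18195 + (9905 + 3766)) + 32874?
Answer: 64740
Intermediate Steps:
(18195 + (9905 + 3766)) + 32874 = (18195 + 13671) + 32874 = 31866 + 32874 = 64740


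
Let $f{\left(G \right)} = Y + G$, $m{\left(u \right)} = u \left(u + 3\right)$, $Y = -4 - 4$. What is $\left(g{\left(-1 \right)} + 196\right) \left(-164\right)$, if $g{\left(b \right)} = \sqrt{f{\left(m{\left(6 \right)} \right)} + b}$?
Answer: $-32144 - 492 \sqrt{5} \approx -33244.0$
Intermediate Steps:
$Y = -8$
$m{\left(u \right)} = u \left(3 + u\right)$
$f{\left(G \right)} = -8 + G$
$g{\left(b \right)} = \sqrt{46 + b}$ ($g{\left(b \right)} = \sqrt{\left(-8 + 6 \left(3 + 6\right)\right) + b} = \sqrt{\left(-8 + 6 \cdot 9\right) + b} = \sqrt{\left(-8 + 54\right) + b} = \sqrt{46 + b}$)
$\left(g{\left(-1 \right)} + 196\right) \left(-164\right) = \left(\sqrt{46 - 1} + 196\right) \left(-164\right) = \left(\sqrt{45} + 196\right) \left(-164\right) = \left(3 \sqrt{5} + 196\right) \left(-164\right) = \left(196 + 3 \sqrt{5}\right) \left(-164\right) = -32144 - 492 \sqrt{5}$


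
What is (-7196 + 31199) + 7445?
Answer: 31448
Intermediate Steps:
(-7196 + 31199) + 7445 = 24003 + 7445 = 31448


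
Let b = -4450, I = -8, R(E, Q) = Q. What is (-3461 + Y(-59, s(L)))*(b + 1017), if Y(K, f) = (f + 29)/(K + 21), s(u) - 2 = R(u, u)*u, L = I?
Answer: 23780391/2 ≈ 1.1890e+7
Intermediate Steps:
L = -8
s(u) = 2 + u² (s(u) = 2 + u*u = 2 + u²)
Y(K, f) = (29 + f)/(21 + K)
(-3461 + Y(-59, s(L)))*(b + 1017) = (-3461 + (29 + (2 + (-8)²))/(21 - 59))*(-4450 + 1017) = (-3461 + (29 + (2 + 64))/(-38))*(-3433) = (-3461 - (29 + 66)/38)*(-3433) = (-3461 - 1/38*95)*(-3433) = (-3461 - 5/2)*(-3433) = -6927/2*(-3433) = 23780391/2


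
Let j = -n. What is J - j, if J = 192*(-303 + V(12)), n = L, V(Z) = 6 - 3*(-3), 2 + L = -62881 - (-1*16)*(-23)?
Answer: -118547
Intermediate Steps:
L = -63251 (L = -2 + (-62881 - (-1*16)*(-23)) = -2 + (-62881 - (-16)*(-23)) = -2 + (-62881 - 1*368) = -2 + (-62881 - 368) = -2 - 63249 = -63251)
V(Z) = 15 (V(Z) = 6 + 9 = 15)
n = -63251
J = -55296 (J = 192*(-303 + 15) = 192*(-288) = -55296)
j = 63251 (j = -1*(-63251) = 63251)
J - j = -55296 - 1*63251 = -55296 - 63251 = -118547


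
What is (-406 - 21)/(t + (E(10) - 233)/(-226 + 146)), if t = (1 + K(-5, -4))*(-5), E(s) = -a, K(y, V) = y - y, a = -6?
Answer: 34160/173 ≈ 197.46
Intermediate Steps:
K(y, V) = 0
E(s) = 6 (E(s) = -1*(-6) = 6)
t = -5 (t = (1 + 0)*(-5) = 1*(-5) = -5)
(-406 - 21)/(t + (E(10) - 233)/(-226 + 146)) = (-406 - 21)/(-5 + (6 - 233)/(-226 + 146)) = -427/(-5 - 227/(-80)) = -427/(-5 - 227*(-1/80)) = -427/(-5 + 227/80) = -427/(-173/80) = -427*(-80/173) = 34160/173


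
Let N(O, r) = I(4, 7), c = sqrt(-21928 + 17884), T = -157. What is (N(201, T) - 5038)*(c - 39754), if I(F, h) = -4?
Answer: 200439668 - 10084*I*sqrt(1011) ≈ 2.0044e+8 - 3.2063e+5*I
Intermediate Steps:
c = 2*I*sqrt(1011) (c = sqrt(-4044) = 2*I*sqrt(1011) ≈ 63.592*I)
N(O, r) = -4
(N(201, T) - 5038)*(c - 39754) = (-4 - 5038)*(2*I*sqrt(1011) - 39754) = -5042*(-39754 + 2*I*sqrt(1011)) = 200439668 - 10084*I*sqrt(1011)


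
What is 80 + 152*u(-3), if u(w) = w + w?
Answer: -832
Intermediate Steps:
u(w) = 2*w
80 + 152*u(-3) = 80 + 152*(2*(-3)) = 80 + 152*(-6) = 80 - 912 = -832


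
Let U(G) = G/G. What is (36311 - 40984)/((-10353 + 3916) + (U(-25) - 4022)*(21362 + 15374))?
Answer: 4673/147721893 ≈ 3.1634e-5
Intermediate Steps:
U(G) = 1
(36311 - 40984)/((-10353 + 3916) + (U(-25) - 4022)*(21362 + 15374)) = (36311 - 40984)/((-10353 + 3916) + (1 - 4022)*(21362 + 15374)) = -4673/(-6437 - 4021*36736) = -4673/(-6437 - 147715456) = -4673/(-147721893) = -4673*(-1/147721893) = 4673/147721893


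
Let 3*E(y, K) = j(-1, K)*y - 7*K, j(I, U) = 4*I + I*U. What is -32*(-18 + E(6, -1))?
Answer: 2080/3 ≈ 693.33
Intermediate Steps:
E(y, K) = -7*K/3 + y*(-4 - K)/3 (E(y, K) = ((-(4 + K))*y - 7*K)/3 = ((-4 - K)*y - 7*K)/3 = (y*(-4 - K) - 7*K)/3 = (-7*K + y*(-4 - K))/3 = -7*K/3 + y*(-4 - K)/3)
-32*(-18 + E(6, -1)) = -32*(-18 + (-7/3*(-1) - ⅓*6*(4 - 1))) = -32*(-18 + (7/3 - ⅓*6*3)) = -32*(-18 + (7/3 - 6)) = -32*(-18 - 11/3) = -32*(-65/3) = 2080/3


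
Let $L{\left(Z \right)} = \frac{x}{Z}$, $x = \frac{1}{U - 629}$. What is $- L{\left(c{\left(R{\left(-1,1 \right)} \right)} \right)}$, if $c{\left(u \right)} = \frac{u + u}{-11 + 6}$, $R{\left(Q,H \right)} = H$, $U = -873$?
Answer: $- \frac{5}{3004} \approx -0.0016644$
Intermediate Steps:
$x = - \frac{1}{1502}$ ($x = \frac{1}{-873 - 629} = \frac{1}{-1502} = - \frac{1}{1502} \approx -0.00066578$)
$c{\left(u \right)} = - \frac{2 u}{5}$ ($c{\left(u \right)} = \frac{2 u}{-5} = 2 u \left(- \frac{1}{5}\right) = - \frac{2 u}{5}$)
$L{\left(Z \right)} = - \frac{1}{1502 Z}$
$- L{\left(c{\left(R{\left(-1,1 \right)} \right)} \right)} = - \frac{-1}{1502 \left(\left(- \frac{2}{5}\right) 1\right)} = - \frac{-1}{1502 \left(- \frac{2}{5}\right)} = - \frac{\left(-1\right) \left(-5\right)}{1502 \cdot 2} = \left(-1\right) \frac{5}{3004} = - \frac{5}{3004}$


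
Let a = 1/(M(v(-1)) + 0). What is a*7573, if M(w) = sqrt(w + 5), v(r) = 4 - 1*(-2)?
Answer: 7573*sqrt(11)/11 ≈ 2283.3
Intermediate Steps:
v(r) = 6 (v(r) = 4 + 2 = 6)
M(w) = sqrt(5 + w)
a = sqrt(11)/11 (a = 1/(sqrt(5 + 6) + 0) = 1/(sqrt(11) + 0) = 1/(sqrt(11)) = sqrt(11)/11 ≈ 0.30151)
a*7573 = (sqrt(11)/11)*7573 = 7573*sqrt(11)/11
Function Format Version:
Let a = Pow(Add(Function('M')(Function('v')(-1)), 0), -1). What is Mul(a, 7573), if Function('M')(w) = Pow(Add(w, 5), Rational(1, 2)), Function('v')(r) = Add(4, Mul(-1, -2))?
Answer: Mul(Rational(7573, 11), Pow(11, Rational(1, 2))) ≈ 2283.3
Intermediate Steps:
Function('v')(r) = 6 (Function('v')(r) = Add(4, 2) = 6)
Function('M')(w) = Pow(Add(5, w), Rational(1, 2))
a = Mul(Rational(1, 11), Pow(11, Rational(1, 2))) (a = Pow(Add(Pow(Add(5, 6), Rational(1, 2)), 0), -1) = Pow(Add(Pow(11, Rational(1, 2)), 0), -1) = Pow(Pow(11, Rational(1, 2)), -1) = Mul(Rational(1, 11), Pow(11, Rational(1, 2))) ≈ 0.30151)
Mul(a, 7573) = Mul(Mul(Rational(1, 11), Pow(11, Rational(1, 2))), 7573) = Mul(Rational(7573, 11), Pow(11, Rational(1, 2)))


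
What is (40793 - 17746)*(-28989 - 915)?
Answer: -689197488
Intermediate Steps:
(40793 - 17746)*(-28989 - 915) = 23047*(-29904) = -689197488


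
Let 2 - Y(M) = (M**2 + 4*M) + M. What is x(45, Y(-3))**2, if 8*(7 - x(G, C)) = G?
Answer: 121/64 ≈ 1.8906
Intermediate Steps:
Y(M) = 2 - M**2 - 5*M (Y(M) = 2 - ((M**2 + 4*M) + M) = 2 - (M**2 + 5*M) = 2 + (-M**2 - 5*M) = 2 - M**2 - 5*M)
x(G, C) = 7 - G/8
x(45, Y(-3))**2 = (7 - 1/8*45)**2 = (7 - 45/8)**2 = (11/8)**2 = 121/64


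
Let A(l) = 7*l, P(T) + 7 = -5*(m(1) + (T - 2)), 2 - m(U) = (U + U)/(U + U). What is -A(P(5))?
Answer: 189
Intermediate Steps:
m(U) = 1 (m(U) = 2 - (U + U)/(U + U) = 2 - 2*U/(2*U) = 2 - 2*U*1/(2*U) = 2 - 1*1 = 2 - 1 = 1)
P(T) = -2 - 5*T (P(T) = -7 - 5*(1 + (T - 2)) = -7 - 5*(1 + (-2 + T)) = -7 - 5*(-1 + T) = -7 + (5 - 5*T) = -2 - 5*T)
-A(P(5)) = -7*(-2 - 5*5) = -7*(-2 - 25) = -7*(-27) = -1*(-189) = 189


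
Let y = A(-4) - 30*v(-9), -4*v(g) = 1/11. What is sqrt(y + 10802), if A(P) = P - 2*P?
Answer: sqrt(5230434)/22 ≈ 103.96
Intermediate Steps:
v(g) = -1/44 (v(g) = -1/(4*11) = -1/4*1/11 = -1/44)
A(P) = -P
y = 103/22 (y = -1*(-4) - 30*(-1/44) = 4 + 15/22 = 103/22 ≈ 4.6818)
sqrt(y + 10802) = sqrt(103/22 + 10802) = sqrt(237747/22) = sqrt(5230434)/22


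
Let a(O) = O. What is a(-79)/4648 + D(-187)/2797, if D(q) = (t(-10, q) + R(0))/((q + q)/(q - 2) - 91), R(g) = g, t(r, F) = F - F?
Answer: -79/4648 ≈ -0.016997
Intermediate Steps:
t(r, F) = 0
D(q) = 0 (D(q) = (0 + 0)/((q + q)/(q - 2) - 91) = 0/((2*q)/(-2 + q) - 91) = 0/(2*q/(-2 + q) - 91) = 0/(-91 + 2*q/(-2 + q)) = 0)
a(-79)/4648 + D(-187)/2797 = -79/4648 + 0/2797 = -79*1/4648 + 0*(1/2797) = -79/4648 + 0 = -79/4648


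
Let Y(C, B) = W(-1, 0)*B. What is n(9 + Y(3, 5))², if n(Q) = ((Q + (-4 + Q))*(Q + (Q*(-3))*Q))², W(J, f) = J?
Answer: 959512576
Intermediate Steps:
Y(C, B) = -B
n(Q) = (-4 + 2*Q)²*(Q - 3*Q²)² (n(Q) = ((-4 + 2*Q)*(Q + (-3*Q)*Q))² = ((-4 + 2*Q)*(Q - 3*Q²))² = (-4 + 2*Q)²*(Q - 3*Q²)²)
n(9 + Y(3, 5))² = (4*(9 - 1*5)²*(-1 + 3*(9 - 1*5))²*(-2 + (9 - 1*5))²)² = (4*(9 - 5)²*(-1 + 3*(9 - 5))²*(-2 + (9 - 5))²)² = (4*4²*(-1 + 3*4)²*(-2 + 4)²)² = (4*16*(-1 + 12)²*2²)² = (4*16*11²*4)² = (4*16*121*4)² = 30976² = 959512576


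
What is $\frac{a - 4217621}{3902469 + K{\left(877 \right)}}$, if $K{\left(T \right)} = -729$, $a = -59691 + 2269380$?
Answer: $- \frac{501983}{975435} \approx -0.51462$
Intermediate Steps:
$a = 2209689$
$\frac{a - 4217621}{3902469 + K{\left(877 \right)}} = \frac{2209689 - 4217621}{3902469 - 729} = - \frac{2007932}{3901740} = \left(-2007932\right) \frac{1}{3901740} = - \frac{501983}{975435}$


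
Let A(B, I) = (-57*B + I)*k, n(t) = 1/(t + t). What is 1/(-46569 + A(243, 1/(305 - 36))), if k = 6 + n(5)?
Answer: -1345/176275804 ≈ -7.6301e-6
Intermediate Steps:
n(t) = 1/(2*t)
k = 61/10 (k = 6 + (½)/5 = 6 + (½)*(⅕) = 6 + ⅒ = 61/10 ≈ 6.1000)
A(B, I) = -3477*B/10 + 61*I/10 (A(B, I) = (-57*B + I)*(61/10) = (I - 57*B)*(61/10) = -3477*B/10 + 61*I/10)
1/(-46569 + A(243, 1/(305 - 36))) = 1/(-46569 + (-3477/10*243 + 61/(10*(305 - 36)))) = 1/(-46569 + (-844911/10 + (61/10)/269)) = 1/(-46569 + (-844911/10 + (61/10)*(1/269))) = 1/(-46569 + (-844911/10 + 61/2690)) = 1/(-46569 - 113640499/1345) = 1/(-176275804/1345) = -1345/176275804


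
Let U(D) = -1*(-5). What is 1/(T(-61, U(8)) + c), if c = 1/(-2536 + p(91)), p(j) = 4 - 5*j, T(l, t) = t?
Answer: 2987/14934 ≈ 0.20001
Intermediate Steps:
U(D) = 5
c = -1/2987 (c = 1/(-2536 + (4 - 5*91)) = 1/(-2536 + (4 - 455)) = 1/(-2536 - 451) = 1/(-2987) = -1/2987 ≈ -0.00033478)
1/(T(-61, U(8)) + c) = 1/(5 - 1/2987) = 1/(14934/2987) = 2987/14934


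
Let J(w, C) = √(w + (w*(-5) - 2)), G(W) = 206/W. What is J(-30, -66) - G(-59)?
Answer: 206/59 + √118 ≈ 14.354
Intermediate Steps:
J(w, C) = √(-2 - 4*w) (J(w, C) = √(w + (-5*w - 2)) = √(w + (-2 - 5*w)) = √(-2 - 4*w))
J(-30, -66) - G(-59) = √(-2 - 4*(-30)) - 206/(-59) = √(-2 + 120) - 206*(-1)/59 = √118 - 1*(-206/59) = √118 + 206/59 = 206/59 + √118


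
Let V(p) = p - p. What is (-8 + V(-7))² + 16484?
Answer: 16548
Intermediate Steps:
V(p) = 0
(-8 + V(-7))² + 16484 = (-8 + 0)² + 16484 = (-8)² + 16484 = 64 + 16484 = 16548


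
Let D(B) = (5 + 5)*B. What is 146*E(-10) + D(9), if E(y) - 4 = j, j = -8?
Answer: -494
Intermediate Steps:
E(y) = -4 (E(y) = 4 - 8 = -4)
D(B) = 10*B
146*E(-10) + D(9) = 146*(-4) + 10*9 = -584 + 90 = -494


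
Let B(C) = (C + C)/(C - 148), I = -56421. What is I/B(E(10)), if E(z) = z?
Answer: 3893049/10 ≈ 3.8931e+5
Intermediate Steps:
B(C) = 2*C/(-148 + C) (B(C) = (2*C)/(-148 + C) = 2*C/(-148 + C))
I/B(E(10)) = -56421/(2*10/(-148 + 10)) = -56421/(2*10/(-138)) = -56421/(2*10*(-1/138)) = -56421/(-10/69) = -56421*(-69/10) = 3893049/10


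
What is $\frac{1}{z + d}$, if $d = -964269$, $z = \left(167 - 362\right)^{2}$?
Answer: $- \frac{1}{926244} \approx -1.0796 \cdot 10^{-6}$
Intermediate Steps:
$z = 38025$ ($z = \left(167 - 362\right)^{2} = \left(-195\right)^{2} = 38025$)
$\frac{1}{z + d} = \frac{1}{38025 - 964269} = \frac{1}{-926244} = - \frac{1}{926244}$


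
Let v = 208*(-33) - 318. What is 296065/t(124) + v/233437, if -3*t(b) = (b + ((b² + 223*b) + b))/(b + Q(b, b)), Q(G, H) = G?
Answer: -414677658948/81469513 ≈ -5090.0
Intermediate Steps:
v = -7182 (v = -6864 - 318 = -7182)
t(b) = -(b² + 225*b)/(6*b) (t(b) = -(b + ((b² + 223*b) + b))/(3*(b + b)) = -(b + (b² + 224*b))/(3*(2*b)) = -(b² + 225*b)*1/(2*b)/3 = -(b² + 225*b)/(6*b))
296065/t(124) + v/233437 = 296065/(-75/2 - ⅙*124) - 7182/233437 = 296065/(-75/2 - 62/3) - 7182*1/233437 = 296065/(-349/6) - 7182/233437 = 296065*(-6/349) - 7182/233437 = -1776390/349 - 7182/233437 = -414677658948/81469513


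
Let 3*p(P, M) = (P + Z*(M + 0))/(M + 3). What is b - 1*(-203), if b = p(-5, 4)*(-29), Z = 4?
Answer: 3944/21 ≈ 187.81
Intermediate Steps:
p(P, M) = (P + 4*M)/(3*(3 + M)) (p(P, M) = ((P + 4*(M + 0))/(M + 3))/3 = ((P + 4*M)/(3 + M))/3 = (P + 4*M)/(3*(3 + M)))
b = -319/21 (b = ((-5 + 4*4)/(3*(3 + 4)))*(-29) = ((⅓)*(-5 + 16)/7)*(-29) = ((⅓)*(⅐)*11)*(-29) = (11/21)*(-29) = -319/21 ≈ -15.190)
b - 1*(-203) = -319/21 - 1*(-203) = -319/21 + 203 = 3944/21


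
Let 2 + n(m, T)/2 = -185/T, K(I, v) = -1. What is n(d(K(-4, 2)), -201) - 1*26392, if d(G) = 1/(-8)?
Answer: -5305226/201 ≈ -26394.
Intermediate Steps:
d(G) = -⅛
n(m, T) = -4 - 370/T (n(m, T) = -4 + 2*(-185/T) = -4 - 370/T)
n(d(K(-4, 2)), -201) - 1*26392 = (-4 - 370/(-201)) - 1*26392 = (-4 - 370*(-1/201)) - 26392 = (-4 + 370/201) - 26392 = -434/201 - 26392 = -5305226/201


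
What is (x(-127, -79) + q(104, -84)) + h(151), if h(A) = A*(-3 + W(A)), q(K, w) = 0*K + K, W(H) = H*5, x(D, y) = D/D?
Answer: 113657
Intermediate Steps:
x(D, y) = 1
W(H) = 5*H
q(K, w) = K (q(K, w) = 0 + K = K)
h(A) = A*(-3 + 5*A)
(x(-127, -79) + q(104, -84)) + h(151) = (1 + 104) + 151*(-3 + 5*151) = 105 + 151*(-3 + 755) = 105 + 151*752 = 105 + 113552 = 113657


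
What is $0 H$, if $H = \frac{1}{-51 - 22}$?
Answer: $0$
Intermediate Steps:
$H = - \frac{1}{73}$ ($H = \frac{1}{-73} = - \frac{1}{73} \approx -0.013699$)
$0 H = 0 \left(- \frac{1}{73}\right) = 0$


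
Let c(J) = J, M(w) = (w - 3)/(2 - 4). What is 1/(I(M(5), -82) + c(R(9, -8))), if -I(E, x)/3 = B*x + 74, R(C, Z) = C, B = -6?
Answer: -1/1689 ≈ -0.00059207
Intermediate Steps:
M(w) = 3/2 - w/2 (M(w) = (-3 + w)/(-2) = (-3 + w)*(-½) = 3/2 - w/2)
I(E, x) = -222 + 18*x (I(E, x) = -3*(-6*x + 74) = -3*(74 - 6*x) = -222 + 18*x)
1/(I(M(5), -82) + c(R(9, -8))) = 1/((-222 + 18*(-82)) + 9) = 1/((-222 - 1476) + 9) = 1/(-1698 + 9) = 1/(-1689) = -1/1689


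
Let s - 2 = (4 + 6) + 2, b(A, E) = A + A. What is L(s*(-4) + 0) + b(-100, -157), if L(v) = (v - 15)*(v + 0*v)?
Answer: 3776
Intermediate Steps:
b(A, E) = 2*A
s = 14 (s = 2 + ((4 + 6) + 2) = 2 + (10 + 2) = 2 + 12 = 14)
L(v) = v*(-15 + v) (L(v) = (-15 + v)*(v + 0) = (-15 + v)*v = v*(-15 + v))
L(s*(-4) + 0) + b(-100, -157) = (14*(-4) + 0)*(-15 + (14*(-4) + 0)) + 2*(-100) = (-56 + 0)*(-15 + (-56 + 0)) - 200 = -56*(-15 - 56) - 200 = -56*(-71) - 200 = 3976 - 200 = 3776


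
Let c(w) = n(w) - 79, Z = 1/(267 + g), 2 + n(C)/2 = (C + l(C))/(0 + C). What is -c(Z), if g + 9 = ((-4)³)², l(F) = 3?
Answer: -26043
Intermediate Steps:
n(C) = -4 + 2*(3 + C)/C (n(C) = -4 + 2*((C + 3)/(0 + C)) = -4 + 2*((3 + C)/C) = -4 + 2*(3 + C)/C)
g = 4087 (g = -9 + ((-4)³)² = -9 + (-64)² = -9 + 4096 = 4087)
Z = 1/4354 (Z = 1/(267 + 4087) = 1/4354 ≈ 0.00022967)
c(w) = -81 + 6/w (c(w) = (-2 + 6/w) - 79 = -81 + 6/w)
-c(Z) = -(-81 + 6/(1/4354)) = -(-81 + 6*4354) = -(-81 + 26124) = -1*26043 = -26043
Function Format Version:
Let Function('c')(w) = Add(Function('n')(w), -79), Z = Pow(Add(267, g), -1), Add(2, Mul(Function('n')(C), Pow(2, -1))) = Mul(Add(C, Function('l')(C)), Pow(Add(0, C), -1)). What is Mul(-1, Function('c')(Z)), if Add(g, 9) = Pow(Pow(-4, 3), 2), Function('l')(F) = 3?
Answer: -26043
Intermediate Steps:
Function('n')(C) = Add(-4, Mul(2, Pow(C, -1), Add(3, C))) (Function('n')(C) = Add(-4, Mul(2, Mul(Add(C, 3), Pow(Add(0, C), -1)))) = Add(-4, Mul(2, Mul(Add(3, C), Pow(C, -1)))) = Add(-4, Mul(2, Mul(Pow(C, -1), Add(3, C)))) = Add(-4, Mul(2, Pow(C, -1), Add(3, C))))
g = 4087 (g = Add(-9, Pow(Pow(-4, 3), 2)) = Add(-9, Pow(-64, 2)) = Add(-9, 4096) = 4087)
Z = Rational(1, 4354) (Z = Pow(Add(267, 4087), -1) = Pow(4354, -1) = Rational(1, 4354) ≈ 0.00022967)
Function('c')(w) = Add(-81, Mul(6, Pow(w, -1))) (Function('c')(w) = Add(Add(-2, Mul(6, Pow(w, -1))), -79) = Add(-81, Mul(6, Pow(w, -1))))
Mul(-1, Function('c')(Z)) = Mul(-1, Add(-81, Mul(6, Pow(Rational(1, 4354), -1)))) = Mul(-1, Add(-81, Mul(6, 4354))) = Mul(-1, Add(-81, 26124)) = Mul(-1, 26043) = -26043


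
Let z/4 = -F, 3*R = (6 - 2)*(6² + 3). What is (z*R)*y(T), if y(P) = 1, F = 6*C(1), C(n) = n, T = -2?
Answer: -1248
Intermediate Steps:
F = 6 (F = 6*1 = 6)
R = 52 (R = ((6 - 2)*(6² + 3))/3 = (4*(36 + 3))/3 = (4*39)/3 = (⅓)*156 = 52)
z = -24 (z = 4*(-1*6) = 4*(-6) = -24)
(z*R)*y(T) = -24*52*1 = -1248*1 = -1248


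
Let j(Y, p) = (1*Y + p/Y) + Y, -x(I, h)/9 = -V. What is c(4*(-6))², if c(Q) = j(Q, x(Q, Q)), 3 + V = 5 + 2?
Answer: 9801/4 ≈ 2450.3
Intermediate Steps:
V = 4 (V = -3 + (5 + 2) = -3 + 7 = 4)
x(I, h) = 36 (x(I, h) = -(-9)*4 = -9*(-4) = 36)
j(Y, p) = 2*Y + p/Y (j(Y, p) = (Y + p/Y) + Y = 2*Y + p/Y)
c(Q) = 2*Q + 36/Q
c(4*(-6))² = (2*(4*(-6)) + 36/((4*(-6))))² = (2*(-24) + 36/(-24))² = (-48 + 36*(-1/24))² = (-48 - 3/2)² = (-99/2)² = 9801/4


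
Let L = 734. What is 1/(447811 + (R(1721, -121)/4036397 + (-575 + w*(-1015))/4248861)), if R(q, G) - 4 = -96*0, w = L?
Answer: 17150089793817/7679995851198922786 ≈ 2.2331e-6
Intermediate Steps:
w = 734
R(q, G) = 4 (R(q, G) = 4 - 96*0 = 4 + 0 = 4)
1/(447811 + (R(1721, -121)/4036397 + (-575 + w*(-1015))/4248861)) = 1/(447811 + (4/4036397 + (-575 + 734*(-1015))/4248861)) = 1/(447811 + (4*(1/4036397) + (-575 - 745010)*(1/4248861))) = 1/(447811 + (4/4036397 - 745585*1/4248861)) = 1/(447811 + (4/4036397 - 745585/4248861)) = 1/(447811 - 3009460061801/17150089793817) = 1/(7679995851198922786/17150089793817) = 17150089793817/7679995851198922786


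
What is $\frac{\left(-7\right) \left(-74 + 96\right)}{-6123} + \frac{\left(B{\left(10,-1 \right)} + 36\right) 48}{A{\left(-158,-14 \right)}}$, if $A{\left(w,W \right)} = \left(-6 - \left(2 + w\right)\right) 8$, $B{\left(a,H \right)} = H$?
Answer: $\frac{43631}{30615} \approx 1.4252$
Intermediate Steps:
$A{\left(w,W \right)} = -64 - 8 w$ ($A{\left(w,W \right)} = \left(-8 - w\right) 8 = -64 - 8 w$)
$\frac{\left(-7\right) \left(-74 + 96\right)}{-6123} + \frac{\left(B{\left(10,-1 \right)} + 36\right) 48}{A{\left(-158,-14 \right)}} = \frac{\left(-7\right) \left(-74 + 96\right)}{-6123} + \frac{\left(-1 + 36\right) 48}{-64 - -1264} = \left(-7\right) 22 \left(- \frac{1}{6123}\right) + \frac{35 \cdot 48}{-64 + 1264} = \left(-154\right) \left(- \frac{1}{6123}\right) + \frac{1680}{1200} = \frac{154}{6123} + 1680 \cdot \frac{1}{1200} = \frac{154}{6123} + \frac{7}{5} = \frac{43631}{30615}$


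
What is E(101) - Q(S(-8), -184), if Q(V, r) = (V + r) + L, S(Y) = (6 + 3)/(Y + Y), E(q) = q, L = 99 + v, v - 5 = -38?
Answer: 3513/16 ≈ 219.56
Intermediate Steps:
v = -33 (v = 5 - 38 = -33)
L = 66 (L = 99 - 33 = 66)
S(Y) = 9/(2*Y) (S(Y) = 9/((2*Y)) = 9*(1/(2*Y)) = 9/(2*Y))
Q(V, r) = 66 + V + r (Q(V, r) = (V + r) + 66 = 66 + V + r)
E(101) - Q(S(-8), -184) = 101 - (66 + (9/2)/(-8) - 184) = 101 - (66 + (9/2)*(-1/8) - 184) = 101 - (66 - 9/16 - 184) = 101 - 1*(-1897/16) = 101 + 1897/16 = 3513/16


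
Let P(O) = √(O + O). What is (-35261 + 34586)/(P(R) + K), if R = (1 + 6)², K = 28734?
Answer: -9697725/412821329 + 4725*√2/825642658 ≈ -0.023483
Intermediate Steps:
R = 49 (R = 7² = 49)
P(O) = √2*√O (P(O) = √(2*O) = √2*√O)
(-35261 + 34586)/(P(R) + K) = (-35261 + 34586)/(√2*√49 + 28734) = -675/(√2*7 + 28734) = -675/(7*√2 + 28734) = -675/(28734 + 7*√2)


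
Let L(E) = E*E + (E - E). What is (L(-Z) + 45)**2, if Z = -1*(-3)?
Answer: 2916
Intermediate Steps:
Z = 3
L(E) = E**2 (L(E) = E**2 + 0 = E**2)
(L(-Z) + 45)**2 = ((-1*3)**2 + 45)**2 = ((-3)**2 + 45)**2 = (9 + 45)**2 = 54**2 = 2916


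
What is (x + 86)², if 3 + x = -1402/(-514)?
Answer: 485409024/66049 ≈ 7349.2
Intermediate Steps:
x = -70/257 (x = -3 - 1402/(-514) = -3 - 1402*(-1/514) = -3 + 701/257 = -70/257 ≈ -0.27237)
(x + 86)² = (-70/257 + 86)² = (22032/257)² = 485409024/66049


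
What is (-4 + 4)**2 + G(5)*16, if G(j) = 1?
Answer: 16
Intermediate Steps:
(-4 + 4)**2 + G(5)*16 = (-4 + 4)**2 + 1*16 = 0**2 + 16 = 0 + 16 = 16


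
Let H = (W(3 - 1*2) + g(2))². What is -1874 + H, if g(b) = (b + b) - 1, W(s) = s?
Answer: -1858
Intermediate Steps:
g(b) = -1 + 2*b (g(b) = 2*b - 1 = -1 + 2*b)
H = 16 (H = ((3 - 1*2) + (-1 + 2*2))² = ((3 - 2) + (-1 + 4))² = (1 + 3)² = 4² = 16)
-1874 + H = -1874 + 16 = -1858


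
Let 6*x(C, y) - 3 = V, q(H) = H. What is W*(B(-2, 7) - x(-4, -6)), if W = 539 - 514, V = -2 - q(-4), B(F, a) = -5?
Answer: -875/6 ≈ -145.83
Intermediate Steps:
V = 2 (V = -2 - 1*(-4) = -2 + 4 = 2)
x(C, y) = ⅚ (x(C, y) = ½ + (⅙)*2 = ½ + ⅓ = ⅚)
W = 25
W*(B(-2, 7) - x(-4, -6)) = 25*(-5 - 1*⅚) = 25*(-5 - ⅚) = 25*(-35/6) = -875/6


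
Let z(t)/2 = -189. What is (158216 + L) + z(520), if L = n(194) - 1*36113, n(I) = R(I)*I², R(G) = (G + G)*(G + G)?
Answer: 5665995709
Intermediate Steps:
R(G) = 4*G² (R(G) = (2*G)*(2*G) = 4*G²)
z(t) = -378 (z(t) = 2*(-189) = -378)
n(I) = 4*I⁴ (n(I) = (4*I²)*I² = 4*I⁴)
L = 5665837871 (L = 4*194⁴ - 1*36113 = 4*1416468496 - 36113 = 5665873984 - 36113 = 5665837871)
(158216 + L) + z(520) = (158216 + 5665837871) - 378 = 5665996087 - 378 = 5665995709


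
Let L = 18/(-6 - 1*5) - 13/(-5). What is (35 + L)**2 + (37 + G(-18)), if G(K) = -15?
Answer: 3979034/3025 ≈ 1315.4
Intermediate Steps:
L = 53/55 (L = 18/(-6 - 5) - 13*(-1/5) = 18/(-11) + 13/5 = 18*(-1/11) + 13/5 = -18/11 + 13/5 = 53/55 ≈ 0.96364)
(35 + L)**2 + (37 + G(-18)) = (35 + 53/55)**2 + (37 - 15) = (1978/55)**2 + 22 = 3912484/3025 + 22 = 3979034/3025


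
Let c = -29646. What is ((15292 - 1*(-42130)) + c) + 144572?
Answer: 172348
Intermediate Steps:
((15292 - 1*(-42130)) + c) + 144572 = ((15292 - 1*(-42130)) - 29646) + 144572 = ((15292 + 42130) - 29646) + 144572 = (57422 - 29646) + 144572 = 27776 + 144572 = 172348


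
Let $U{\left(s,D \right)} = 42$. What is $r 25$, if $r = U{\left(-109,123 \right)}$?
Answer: $1050$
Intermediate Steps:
$r = 42$
$r 25 = 42 \cdot 25 = 1050$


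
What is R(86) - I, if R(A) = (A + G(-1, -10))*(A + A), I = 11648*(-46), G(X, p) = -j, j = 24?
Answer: 546472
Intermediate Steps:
G(X, p) = -24 (G(X, p) = -1*24 = -24)
I = -535808
R(A) = 2*A*(-24 + A) (R(A) = (A - 24)*(A + A) = (-24 + A)*(2*A) = 2*A*(-24 + A))
R(86) - I = 2*86*(-24 + 86) - 1*(-535808) = 2*86*62 + 535808 = 10664 + 535808 = 546472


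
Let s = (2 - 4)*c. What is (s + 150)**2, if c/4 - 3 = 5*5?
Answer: 5476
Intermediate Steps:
c = 112 (c = 12 + 4*(5*5) = 12 + 4*25 = 12 + 100 = 112)
s = -224 (s = (2 - 4)*112 = -2*112 = -224)
(s + 150)**2 = (-224 + 150)**2 = (-74)**2 = 5476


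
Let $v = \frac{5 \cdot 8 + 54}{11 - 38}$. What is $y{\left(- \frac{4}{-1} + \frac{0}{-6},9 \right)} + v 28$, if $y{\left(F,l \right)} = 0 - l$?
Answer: $- \frac{2875}{27} \approx -106.48$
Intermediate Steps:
$v = - \frac{94}{27}$ ($v = \frac{40 + 54}{-27} = 94 \left(- \frac{1}{27}\right) = - \frac{94}{27} \approx -3.4815$)
$y{\left(F,l \right)} = - l$
$y{\left(- \frac{4}{-1} + \frac{0}{-6},9 \right)} + v 28 = \left(-1\right) 9 - \frac{2632}{27} = -9 - \frac{2632}{27} = - \frac{2875}{27}$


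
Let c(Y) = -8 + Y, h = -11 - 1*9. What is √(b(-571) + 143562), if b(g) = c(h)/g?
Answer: √46807114030/571 ≈ 378.90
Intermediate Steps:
h = -20 (h = -11 - 9 = -20)
b(g) = -28/g (b(g) = (-8 - 20)/g = -28/g)
√(b(-571) + 143562) = √(-28/(-571) + 143562) = √(-28*(-1/571) + 143562) = √(28/571 + 143562) = √(81973930/571) = √46807114030/571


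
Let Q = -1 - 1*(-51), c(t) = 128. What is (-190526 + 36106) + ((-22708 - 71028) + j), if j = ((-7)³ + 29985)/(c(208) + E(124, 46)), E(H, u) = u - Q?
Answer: -15370851/62 ≈ -2.4792e+5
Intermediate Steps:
Q = 50 (Q = -1 + 51 = 50)
E(H, u) = -50 + u (E(H, u) = u - 1*50 = u - 50 = -50 + u)
j = 14821/62 (j = ((-7)³ + 29985)/(128 + (-50 + 46)) = (-343 + 29985)/(128 - 4) = 29642/124 = 29642*(1/124) = 14821/62 ≈ 239.05)
(-190526 + 36106) + ((-22708 - 71028) + j) = (-190526 + 36106) + ((-22708 - 71028) + 14821/62) = -154420 + (-93736 + 14821/62) = -154420 - 5796811/62 = -15370851/62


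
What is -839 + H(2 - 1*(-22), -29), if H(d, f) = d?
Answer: -815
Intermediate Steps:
-839 + H(2 - 1*(-22), -29) = -839 + (2 - 1*(-22)) = -839 + (2 + 22) = -839 + 24 = -815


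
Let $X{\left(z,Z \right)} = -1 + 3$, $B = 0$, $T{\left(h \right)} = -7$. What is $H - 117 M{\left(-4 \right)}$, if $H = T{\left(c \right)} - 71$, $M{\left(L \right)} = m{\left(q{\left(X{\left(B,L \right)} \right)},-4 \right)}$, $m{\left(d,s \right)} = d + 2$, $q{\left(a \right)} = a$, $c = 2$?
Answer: $-546$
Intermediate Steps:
$X{\left(z,Z \right)} = 2$
$m{\left(d,s \right)} = 2 + d$
$M{\left(L \right)} = 4$ ($M{\left(L \right)} = 2 + 2 = 4$)
$H = -78$ ($H = -7 - 71 = -78$)
$H - 117 M{\left(-4 \right)} = -78 - 468 = -546$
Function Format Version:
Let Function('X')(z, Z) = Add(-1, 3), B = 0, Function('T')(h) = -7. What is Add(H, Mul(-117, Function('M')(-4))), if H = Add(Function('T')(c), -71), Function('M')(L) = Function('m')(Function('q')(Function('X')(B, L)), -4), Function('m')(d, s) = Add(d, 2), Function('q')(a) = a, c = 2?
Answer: -546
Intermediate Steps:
Function('X')(z, Z) = 2
Function('m')(d, s) = Add(2, d)
Function('M')(L) = 4 (Function('M')(L) = Add(2, 2) = 4)
H = -78 (H = Add(-7, -71) = -78)
Add(H, Mul(-117, Function('M')(-4))) = Add(-78, Mul(-117, 4)) = Add(-78, -468) = -546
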